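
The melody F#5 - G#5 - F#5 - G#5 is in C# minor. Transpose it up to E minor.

A5 B5 A5 B5

From C# up to E is a minor third; apply that to each pitch.
F#5 → A5
G#5 → B5
F#5 → A5
G#5 → B5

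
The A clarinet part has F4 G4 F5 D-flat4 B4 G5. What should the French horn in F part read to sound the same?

A4 B4 A5 F4 D#5 B5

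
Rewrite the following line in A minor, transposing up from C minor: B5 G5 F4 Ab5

From C up to A is a major sixth; apply that to each pitch.
B5 to G#6
G5 to E6
F4 to D5
Ab5 to F6

G#6 E6 D5 F6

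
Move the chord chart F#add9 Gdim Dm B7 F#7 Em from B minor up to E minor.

Badd9 Cdim Gm E7 B7 Am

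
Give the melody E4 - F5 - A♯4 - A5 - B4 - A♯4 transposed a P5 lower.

A3 Bb4 D#4 D5 E4 D#4

E4 gives A3
F5 gives Bb4
A#4 gives D#4
A5 gives D5
B4 gives E4
A#4 gives D#4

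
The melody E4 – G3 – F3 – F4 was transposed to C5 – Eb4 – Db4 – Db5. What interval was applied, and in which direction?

From E4 to C5 is 6 letter names — a sixth of some quality.
E4 to C5 is 8 semitones, which makes it a minor sixth; the second version is higher, so the direction is up.
Checking another pair — F4 → Db5 — gives the same interval.

up a minor sixth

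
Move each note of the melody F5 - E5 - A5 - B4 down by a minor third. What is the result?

F5 down a minor third is D5.
E5: a third down reaches C, and 3 semitones makes it C#5.
A5: a third down reaches F, and 3 semitones makes it F#5.
A minor third down from B4 gives G#4.

D5 C#5 F#5 G#4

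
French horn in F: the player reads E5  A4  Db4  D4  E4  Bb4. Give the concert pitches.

The French horn in F sounds a perfect fifth below written, so transpose each written note down a perfect fifth.
E5 -> A4
A4 -> D4
Db4 -> Gb3
D4 -> G3
E4 -> A3
Bb4 -> Eb4

A4 D4 Gb3 G3 A3 Eb4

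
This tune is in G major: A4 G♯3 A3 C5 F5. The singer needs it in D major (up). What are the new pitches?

E5 D#4 E4 G5 C6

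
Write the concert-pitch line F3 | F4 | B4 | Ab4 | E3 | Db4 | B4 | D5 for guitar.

Written C4 sounds as C3 on the guitar, so concert pitches are written a perfect octave up.
F3 -> F4
F4 -> F5
B4 -> B5
Ab4 -> Ab5
E3 -> E4
Db4 -> Db5
B4 -> B5
D5 -> D6

F4 F5 B5 Ab5 E4 Db5 B5 D6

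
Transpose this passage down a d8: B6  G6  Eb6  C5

B6 down a diminished octave is B#5.
A diminished octave down from G6 gives G#5.
Eb6 down a diminished octave is E5.
C5: an octave down reaches C, and 11 semitones makes it C#4.

B#5 G#5 E5 C#4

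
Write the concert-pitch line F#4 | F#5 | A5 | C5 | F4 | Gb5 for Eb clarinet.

D#4 D#5 F#5 A4 D4 Eb5

The Eb clarinet sounds a minor third above written, so the written part must be a minor third below concert — transpose each note down.
F#4 to D#4
F#5 to D#5
A5 to F#5
C5 to A4
F4 to D4
Gb5 to Eb5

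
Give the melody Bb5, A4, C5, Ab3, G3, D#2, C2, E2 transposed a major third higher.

Bb5 up a major third is D6.
A4 up a major third is C#5.
C5: a third up reaches E, and 4 semitones makes it E5.
Ab3 up a major third is C4.
G3 up a major third is B3.
A major third up from D#2 gives F##2.
C2 up a major third is E2.
A major third up from E2 gives G#2.

D6 C#5 E5 C4 B3 F##2 E2 G#2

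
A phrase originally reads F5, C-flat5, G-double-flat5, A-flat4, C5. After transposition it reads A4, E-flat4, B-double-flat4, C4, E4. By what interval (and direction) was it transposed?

From F5 to A4 is 6 letter names — a sixth of some quality.
A4 to F5 is 8 semitones, which makes it a minor sixth; the second version is lower, so the direction is down.
Checking another pair — C5 → E4 — gives the same interval.

down a minor sixth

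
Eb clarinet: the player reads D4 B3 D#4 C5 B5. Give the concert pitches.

F4 D4 F#4 Eb5 D6

Written C4 on the Eb clarinet sounds as Eb4, a minor third higher; apply that shift to every note.
D4 gives F4
B3 gives D4
D#4 gives F#4
C5 gives Eb5
B5 gives D6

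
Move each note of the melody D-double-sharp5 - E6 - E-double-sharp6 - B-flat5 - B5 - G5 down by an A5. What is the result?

G#4 Ab5 A#5 Ebb5 Eb5 Cb5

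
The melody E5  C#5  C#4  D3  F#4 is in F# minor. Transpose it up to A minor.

G5 E5 E4 F3 A4

From F# up to A is a minor third; apply that to each pitch.
E5 → G5
C#5 → E5
C#4 → E4
D3 → F3
F#4 → A4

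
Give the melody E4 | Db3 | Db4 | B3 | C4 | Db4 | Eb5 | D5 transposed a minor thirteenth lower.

E4 -> G#2
Db3 -> F1
Db4 -> F2
B3 -> D#2
C4 -> E2
Db4 -> F2
Eb5 -> G3
D5 -> F#3

G#2 F1 F2 D#2 E2 F2 G3 F#3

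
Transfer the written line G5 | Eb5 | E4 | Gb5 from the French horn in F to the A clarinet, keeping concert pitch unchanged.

First find concert pitch: the French horn in F sounds a perfect fifth below written, so G5 Eb5 E4 Gb5 sounds C5 Ab4 A3 Cb5.
Then write for A clarinet: it sounds a minor third below written, so the part must be a minor third above concert.
C5 → Eb5
Ab4 → Cb5
A3 → C4
Cb5 → Ebb5

Eb5 Cb5 C4 Ebb5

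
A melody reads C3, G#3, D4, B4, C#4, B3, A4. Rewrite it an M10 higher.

E4 B#4 F#5 D#6 E#5 D#5 C#6

C3 → E4
G#3 → B#4
D4 → F#5
B4 → D#6
C#4 → E#5
B3 → D#5
A4 → C#6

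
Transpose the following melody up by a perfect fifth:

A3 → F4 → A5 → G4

E4 C5 E6 D5

A3 -> E4
F4 -> C5
A5 -> E6
G4 -> D5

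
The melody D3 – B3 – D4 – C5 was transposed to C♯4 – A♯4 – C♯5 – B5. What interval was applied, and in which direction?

up a major seventh

Take the first pair: D3 → C#4. D to C spans 7 letter names, so the interval is some kind of seventh.
D3 to C#4 is 11 semitones, which makes it a major seventh; the second version is higher, so the direction is up.
Checking another pair — C5 → B5 — gives the same interval.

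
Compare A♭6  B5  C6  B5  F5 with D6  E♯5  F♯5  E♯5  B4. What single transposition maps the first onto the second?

From Ab6 to D6 is 5 letter names — a fifth of some quality.
D6 to Ab6 is 6 semitones, which makes it a diminished fifth; the second version is lower, so the direction is down.
Checking another pair — F5 → B4 — gives the same interval.

down a diminished fifth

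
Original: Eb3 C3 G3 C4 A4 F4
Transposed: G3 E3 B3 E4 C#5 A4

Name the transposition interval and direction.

From Eb3 to G3 is 3 letter names — a third of some quality.
Eb3 to G3 is 4 semitones, which makes it a major third; the second version is higher, so the direction is up.
Checking another pair — F4 → A4 — gives the same interval.

up a major third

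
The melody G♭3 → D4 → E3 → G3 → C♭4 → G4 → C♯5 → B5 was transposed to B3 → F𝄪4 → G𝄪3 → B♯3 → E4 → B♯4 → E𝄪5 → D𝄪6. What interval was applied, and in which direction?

up an augmented third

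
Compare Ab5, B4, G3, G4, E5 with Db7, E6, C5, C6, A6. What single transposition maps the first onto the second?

From Ab5 to Db7 is 11 letter names — an eleventh of some quality.
Ab5 to Db7 is 17 semitones, which makes it a perfect eleventh; the second version is higher, so the direction is up.
Checking another pair — E5 → A6 — gives the same interval.

up a perfect eleventh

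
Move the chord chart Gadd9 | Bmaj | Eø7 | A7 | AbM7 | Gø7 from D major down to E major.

Aadd9 C#maj F#ø7 B7 BbM7 Aø7

D major down to E major is a minor seventh; each chord root moves by that interval while the quality stays the same.
Gadd9: root G down a minor seventh → A, giving Aadd9.
Bmaj: root B down a minor seventh → C#, giving C#maj.
Eø7: root E down a minor seventh → F#, giving F#ø7.
A7: root A down a minor seventh → B, giving B7.
AbM7: root Ab down a minor seventh → Bb, giving BbM7.
Gø7: root G down a minor seventh → A, giving Aø7.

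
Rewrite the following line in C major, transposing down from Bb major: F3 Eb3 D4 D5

G2 F2 E3 E4

From Bb down to C is a minor seventh; apply that to each pitch.
F3 -> G2
Eb3 -> F2
D4 -> E3
D5 -> E4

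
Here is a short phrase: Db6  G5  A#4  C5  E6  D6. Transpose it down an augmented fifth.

Gbb5 Cb5 D4 Fb4 Ab5 Gb5

An augmented fifth down from Db6 gives Gbb5.
G5: a fifth down reaches C, and 8 semitones makes it Cb5.
An augmented fifth down from A#4 gives D4.
C5: a fifth down reaches F, and 8 semitones makes it Fb4.
E6 down an augmented fifth is Ab5.
D6 down an augmented fifth is Gb5.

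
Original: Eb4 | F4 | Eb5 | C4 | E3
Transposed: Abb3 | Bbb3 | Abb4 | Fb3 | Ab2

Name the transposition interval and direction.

Take the first pair: Eb4 → Abb3. E to A spans 5 letter names, so the interval is some kind of fifth.
Abb3 to Eb4 is 8 semitones, which makes it an augmented fifth; the second version is lower, so the direction is down.
Checking another pair — E3 → Ab2 — gives the same interval.

down an augmented fifth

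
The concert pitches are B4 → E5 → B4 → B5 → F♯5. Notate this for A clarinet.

D5 G5 D5 D6 A5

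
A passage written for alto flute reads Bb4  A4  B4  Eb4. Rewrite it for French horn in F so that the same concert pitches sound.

C5 B4 C#5 F4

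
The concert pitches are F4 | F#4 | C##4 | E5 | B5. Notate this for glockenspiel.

Written C4 sounds as C6 on the glockenspiel, so concert pitches are written a perfect fifteenth down.
F4 becomes F2
F#4 becomes F#2
C##4 becomes C##2
E5 becomes E3
B5 becomes B3

F2 F#2 C##2 E3 B3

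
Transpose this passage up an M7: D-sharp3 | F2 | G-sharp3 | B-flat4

C##4 E3 F##4 A5

D#3 gives C##4
F2 gives E3
G#3 gives F##4
Bb4 gives A5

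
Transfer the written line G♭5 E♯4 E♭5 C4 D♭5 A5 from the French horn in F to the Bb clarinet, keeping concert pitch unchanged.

First find concert pitch: the French horn in F sounds a perfect fifth below written, so G♭5 E♯4 E♭5 C4 D♭5 A5 sounds Cb5 A#3 Ab4 F3 Gb4 D5.
Then write for Bb clarinet: it sounds a major second below written, so the part must be a major second above concert.
Cb5 → Db5
A#3 → B#3
Ab4 → Bb4
F3 → G3
Gb4 → Ab4
D5 → E5

Db5 B#3 Bb4 G3 Ab4 E5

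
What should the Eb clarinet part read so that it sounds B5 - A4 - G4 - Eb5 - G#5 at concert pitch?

Written C4 sounds as Eb4 on the Eb clarinet, so concert pitches are written a minor third down.
B5 -> G#5
A4 -> F#4
G4 -> E4
Eb5 -> C5
G#5 -> E#5

G#5 F#4 E4 C5 E#5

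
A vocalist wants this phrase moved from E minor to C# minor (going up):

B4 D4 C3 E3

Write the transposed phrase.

From E up to C# is a major sixth; apply that to each pitch.
B4 → G#5
D4 → B4
C3 → A3
E3 → C#4

G#5 B4 A3 C#4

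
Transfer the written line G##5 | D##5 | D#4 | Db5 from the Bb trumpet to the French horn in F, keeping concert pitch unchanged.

C##6 G##5 G#4 Gb5

First find concert pitch: the Bb trumpet sounds a major second below written, so G##5 D##5 D#4 Db5 sounds F##5 C##5 C#4 Cb5.
Then write for French horn in F: it sounds a perfect fifth below written, so the part must be a perfect fifth above concert.
F##5 → C##6
C##5 → G##5
C#4 → G#4
Cb5 → Gb5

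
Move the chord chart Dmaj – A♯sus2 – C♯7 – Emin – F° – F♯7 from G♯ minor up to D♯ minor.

Amaj E#sus2 G#7 Bmin C° C#7

G♯ minor up to D♯ minor is a perfect fifth; each chord root moves by that interval while the quality stays the same.
Dmaj: root D up a perfect fifth → A, giving Amaj.
A♯sus2: root A♯ up a perfect fifth → E#, giving E#sus2.
C♯7: root C♯ up a perfect fifth → G#, giving G#7.
Emin: root E up a perfect fifth → B, giving Bmin.
F°: root F up a perfect fifth → C, giving C°.
F♯7: root F♯ up a perfect fifth → C#, giving C#7.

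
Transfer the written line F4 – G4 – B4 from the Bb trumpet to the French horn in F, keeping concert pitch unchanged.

First find concert pitch: the Bb trumpet sounds a major second below written, so F4 G4 B4 sounds Eb4 F4 A4.
Then write for French horn in F: it sounds a perfect fifth below written, so the part must be a perfect fifth above concert.
Eb4 → Bb4
F4 → C5
A4 → E5

Bb4 C5 E5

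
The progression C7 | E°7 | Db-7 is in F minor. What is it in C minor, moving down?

F minor down to C minor is a perfect fourth; each chord root moves by that interval while the quality stays the same.
C7: root C down a perfect fourth → G, giving G7.
E°7: root E down a perfect fourth → B, giving B°7.
Db-7: root Db down a perfect fourth → Ab, giving Ab-7.

G7 B°7 Ab-7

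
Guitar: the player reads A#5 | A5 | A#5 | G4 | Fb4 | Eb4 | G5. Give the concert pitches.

A#4 A4 A#4 G3 Fb3 Eb3 G4

The guitar sounds a perfect octave below written, so transpose each written note down a perfect octave.
A#5 → A#4
A5 → A4
A#5 → A#4
G4 → G3
Fb4 → Fb3
Eb4 → Eb3
G5 → G4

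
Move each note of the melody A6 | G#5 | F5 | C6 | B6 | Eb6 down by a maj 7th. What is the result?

Bb5 A4 Gb4 Db5 C6 Fb5

A6 to Bb5
G#5 to A4
F5 to Gb4
C6 to Db5
B6 to C6
Eb6 to Fb5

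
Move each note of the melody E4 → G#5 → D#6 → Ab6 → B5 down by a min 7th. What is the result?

F#3 A#4 E#5 Bb5 C#5

E4 becomes F#3
G#5 becomes A#4
D#6 becomes E#5
Ab6 becomes Bb5
B5 becomes C#5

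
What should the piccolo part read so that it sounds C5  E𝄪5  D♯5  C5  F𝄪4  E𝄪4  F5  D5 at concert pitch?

C4 E##4 D#4 C4 F##3 E##3 F4 D4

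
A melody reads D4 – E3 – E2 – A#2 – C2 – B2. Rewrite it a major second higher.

D4 up a major second is E4.
E3 up a major second is F#3.
A major second up from E2 gives F#2.
A#2 up a major second is B#2.
C2 up a major second is D2.
B2: a second up reaches C, and 2 semitones makes it C#3.

E4 F#3 F#2 B#2 D2 C#3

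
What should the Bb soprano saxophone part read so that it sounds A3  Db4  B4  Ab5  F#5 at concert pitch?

B3 Eb4 C#5 Bb5 G#5

The Bb soprano saxophone sounds a major second below written, so the written part must be a major second above concert — transpose each note up.
A3 -> B3
Db4 -> Eb4
B4 -> C#5
Ab5 -> Bb5
F#5 -> G#5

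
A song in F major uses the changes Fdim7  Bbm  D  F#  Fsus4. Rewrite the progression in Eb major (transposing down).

Ebdim7 Abm C E Ebsus4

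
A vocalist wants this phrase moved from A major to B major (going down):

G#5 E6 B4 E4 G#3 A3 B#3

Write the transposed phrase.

A#4 F#5 C#4 F#3 A#2 B2 C##3

From A down to B is a minor seventh; apply that to each pitch.
G#5 -> A#4
E6 -> F#5
B4 -> C#4
E4 -> F#3
G#3 -> A#2
A3 -> B2
B#3 -> C##3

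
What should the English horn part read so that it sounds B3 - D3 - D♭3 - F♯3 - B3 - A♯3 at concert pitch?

F#4 A3 Ab3 C#4 F#4 E#4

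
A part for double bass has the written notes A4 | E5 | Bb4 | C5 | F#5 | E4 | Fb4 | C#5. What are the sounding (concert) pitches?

A3 E4 Bb3 C4 F#4 E3 Fb3 C#4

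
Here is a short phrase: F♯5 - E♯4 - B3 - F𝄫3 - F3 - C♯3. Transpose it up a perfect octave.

F#5 up a perfect octave is F#6.
A perfect octave up from E#4 gives E#5.
B3 up a perfect octave is B4.
A perfect octave up from Fbb3 gives Fbb4.
F3: an octave up reaches F, and 12 semitones makes it F4.
C#3: an octave up reaches C, and 12 semitones makes it C#4.

F#6 E#5 B4 Fbb4 F4 C#4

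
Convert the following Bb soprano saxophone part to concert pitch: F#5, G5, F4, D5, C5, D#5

Written C4 on the Bb soprano saxophone sounds as Bb3, a major second lower; apply that shift to every note.
F#5 becomes E5
G5 becomes F5
F4 becomes Eb4
D5 becomes C5
C5 becomes Bb4
D#5 becomes C#5

E5 F5 Eb4 C5 Bb4 C#5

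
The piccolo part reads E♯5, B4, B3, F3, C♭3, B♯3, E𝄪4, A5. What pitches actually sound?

The piccolo sounds a perfect octave above written, so transpose each written note up a perfect octave.
E#5 to E#6
B4 to B5
B3 to B4
F3 to F4
Cb3 to Cb4
B#3 to B#4
E##4 to E##5
A5 to A6

E#6 B5 B4 F4 Cb4 B#4 E##5 A6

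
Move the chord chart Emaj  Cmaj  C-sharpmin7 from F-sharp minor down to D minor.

F-sharp minor down to D minor is a major third; each chord root moves by that interval while the quality stays the same.
Emaj: root E down a major third → C, giving Cmaj.
Cmaj: root C down a major third → Ab, giving Abmaj.
C-sharpmin7: root C-sharp down a major third → A, giving Amin7.

Cmaj Abmaj Amin7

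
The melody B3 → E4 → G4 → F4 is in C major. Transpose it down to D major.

C#3 F#3 A3 G3

C major to D major down is a minor seventh, so every note moves down by that interval.
B3 to C#3
E4 to F#3
G4 to A3
F4 to G3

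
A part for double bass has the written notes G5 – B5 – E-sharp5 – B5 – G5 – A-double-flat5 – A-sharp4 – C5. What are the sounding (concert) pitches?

The double bass sounds a perfect octave below written, so transpose each written note down a perfect octave.
G5 -> G4
B5 -> B4
E#5 -> E#4
B5 -> B4
G5 -> G4
Abb5 -> Abb4
A#4 -> A#3
C5 -> C4

G4 B4 E#4 B4 G4 Abb4 A#3 C4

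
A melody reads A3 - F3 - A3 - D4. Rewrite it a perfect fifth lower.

A3 to D3
F3 to Bb2
A3 to D3
D4 to G3

D3 Bb2 D3 G3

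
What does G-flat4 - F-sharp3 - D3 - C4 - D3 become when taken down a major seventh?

Gb4 down a major seventh is Abb3.
A major seventh down from F#3 gives G2.
A major seventh down from D3 gives Eb2.
C4 down a major seventh is Db3.
D3 down a major seventh is Eb2.

Abb3 G2 Eb2 Db3 Eb2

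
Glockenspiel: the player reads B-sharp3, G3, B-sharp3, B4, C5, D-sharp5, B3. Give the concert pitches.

B#5 G5 B#5 B6 C7 D#7 B5

Written C4 on the glockenspiel sounds as C6, a perfect fifteenth higher; apply that shift to every note.
B#3 -> B#5
G3 -> G5
B#3 -> B#5
B4 -> B6
C5 -> C7
D#5 -> D#7
B3 -> B5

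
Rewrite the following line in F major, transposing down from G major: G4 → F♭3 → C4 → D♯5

F4 Ebb3 Bb3 C#5

G major to F major down is a major second, so every note moves down by that interval.
G4 -> F4
Fb3 -> Ebb3
C4 -> Bb3
D#5 -> C#5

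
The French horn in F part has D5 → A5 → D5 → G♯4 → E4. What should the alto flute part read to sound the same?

First find concert pitch: the French horn in F sounds a perfect fifth below written, so D5 A5 D5 G♯4 E4 sounds G4 D5 G4 C#4 A3.
Then write for alto flute: it sounds a perfect fourth below written, so the part must be a perfect fourth above concert.
G4 → C5
D5 → G5
G4 → C5
C#4 → F#4
A3 → D4

C5 G5 C5 F#4 D4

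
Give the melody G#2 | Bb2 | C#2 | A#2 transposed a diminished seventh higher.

G#2 up a diminished seventh is F3.
Bb2: a seventh up reaches A, and 9 semitones makes it Abb3.
C#2: a seventh up reaches B, and 9 semitones makes it Bb2.
A diminished seventh up from A#2 gives G3.

F3 Abb3 Bb2 G3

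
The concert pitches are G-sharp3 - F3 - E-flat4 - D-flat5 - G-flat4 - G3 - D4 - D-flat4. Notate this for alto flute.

C#4 Bb3 Ab4 Gb5 Cb5 C4 G4 Gb4

The alto flute sounds a perfect fourth below written, so the written part must be a perfect fourth above concert — transpose each note up.
G#3 to C#4
F3 to Bb3
Eb4 to Ab4
Db5 to Gb5
Gb4 to Cb5
G3 to C4
D4 to G4
Db4 to Gb4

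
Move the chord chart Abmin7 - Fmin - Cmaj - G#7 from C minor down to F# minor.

C minor down to F# minor is a diminished fifth; each chord root moves by that interval while the quality stays the same.
Abmin7: root Ab down a diminished fifth → D, giving Dmin7.
Fmin: root F down a diminished fifth → B, giving Bmin.
Cmaj: root C down a diminished fifth → F#, giving F#maj.
G#7: root G# down a diminished fifth → C##, giving C##7.

Dmin7 Bmin F#maj C##7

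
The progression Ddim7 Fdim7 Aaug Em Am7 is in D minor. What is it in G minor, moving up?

Gdim7 Bbdim7 Daug Am Dm7

D minor up to G minor is a perfect fourth; each chord root moves by that interval while the quality stays the same.
Ddim7: root D up a perfect fourth → G, giving Gdim7.
Fdim7: root F up a perfect fourth → Bb, giving Bbdim7.
Aaug: root A up a perfect fourth → D, giving Daug.
Em: root E up a perfect fourth → A, giving Am.
Am7: root A up a perfect fourth → D, giving Dm7.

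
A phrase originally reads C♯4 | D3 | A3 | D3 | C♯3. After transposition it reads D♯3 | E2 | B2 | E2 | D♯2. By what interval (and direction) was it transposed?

Take the first pair: C#4 → D#3. C to D spans 7 letter names, so the interval is some kind of seventh.
D#3 to C#4 is 10 semitones, which makes it a minor seventh; the second version is lower, so the direction is down.
Checking another pair — C#3 → D#2 — gives the same interval.

down a minor seventh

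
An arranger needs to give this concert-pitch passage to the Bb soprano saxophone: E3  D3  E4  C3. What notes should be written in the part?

F#3 E3 F#4 D3

Written C4 sounds as Bb3 on the Bb soprano saxophone, so concert pitches are written a major second up.
E3 to F#3
D3 to E3
E4 to F#4
C3 to D3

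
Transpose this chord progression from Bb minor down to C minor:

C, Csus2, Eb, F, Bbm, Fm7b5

D Dsus2 F G Cm Gm7b5

Bb minor down to C minor is a minor seventh; each chord root moves by that interval while the quality stays the same.
C: root C down a minor seventh → D, giving D.
Csus2: root C down a minor seventh → D, giving Dsus2.
Eb: root Eb down a minor seventh → F, giving F.
F: root F down a minor seventh → G, giving G.
Bbm: root Bb down a minor seventh → C, giving Cm.
Fm7b5: root F down a minor seventh → G, giving Gm7b5.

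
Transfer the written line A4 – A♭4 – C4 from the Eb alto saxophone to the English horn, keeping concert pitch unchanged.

G4 Gb4 Bb3

First find concert pitch: the Eb alto saxophone sounds a major sixth below written, so A4 A♭4 C4 sounds C4 Cb4 Eb3.
Then write for English horn: it sounds a perfect fifth below written, so the part must be a perfect fifth above concert.
C4 → G4
Cb4 → Gb4
Eb3 → Bb3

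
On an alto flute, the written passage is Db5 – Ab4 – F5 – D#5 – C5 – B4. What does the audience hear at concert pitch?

Ab4 Eb4 C5 A#4 G4 F#4

The alto flute sounds a perfect fourth below written, so transpose each written note down a perfect fourth.
Db5 to Ab4
Ab4 to Eb4
F5 to C5
D#5 to A#4
C5 to G4
B4 to F#4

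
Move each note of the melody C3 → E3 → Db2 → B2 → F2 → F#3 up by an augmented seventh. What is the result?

C3 up an augmented seventh is B#3.
An augmented seventh up from E3 gives D##4.
An augmented seventh up from Db2 gives C#3.
An augmented seventh up from B2 gives A##3.
F2 up an augmented seventh is E#3.
F#3 up an augmented seventh is E##4.

B#3 D##4 C#3 A##3 E#3 E##4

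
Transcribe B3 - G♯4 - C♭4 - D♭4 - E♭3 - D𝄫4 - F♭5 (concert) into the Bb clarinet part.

The Bb clarinet sounds a major second below written, so the written part must be a major second above concert — transpose each note up.
B3 becomes C#4
G#4 becomes A#4
Cb4 becomes Db4
Db4 becomes Eb4
Eb3 becomes F3
Dbb4 becomes Ebb4
Fb5 becomes Gb5

C#4 A#4 Db4 Eb4 F3 Ebb4 Gb5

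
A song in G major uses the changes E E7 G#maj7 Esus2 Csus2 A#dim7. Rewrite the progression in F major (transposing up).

D D7 F#maj7 Dsus2 Bbsus2 G#dim7

G major up to F major is a minor seventh; each chord root moves by that interval while the quality stays the same.
E: root E up a minor seventh → D, giving D.
E7: root E up a minor seventh → D, giving D7.
G#maj7: root G# up a minor seventh → F#, giving F#maj7.
Esus2: root E up a minor seventh → D, giving Dsus2.
Csus2: root C up a minor seventh → Bb, giving Bbsus2.
A#dim7: root A# up a minor seventh → G#, giving G#dim7.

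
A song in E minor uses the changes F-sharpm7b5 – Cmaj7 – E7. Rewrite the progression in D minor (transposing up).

Em7b5 Bbmaj7 D7

E minor up to D minor is a minor seventh; each chord root moves by that interval while the quality stays the same.
F-sharpm7b5: root F-sharp up a minor seventh → E, giving Em7b5.
Cmaj7: root C up a minor seventh → Bb, giving Bbmaj7.
E7: root E up a minor seventh → D, giving D7.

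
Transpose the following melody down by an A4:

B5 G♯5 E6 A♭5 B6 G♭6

F5 D5 Bb5 Ebb5 F6 Dbb6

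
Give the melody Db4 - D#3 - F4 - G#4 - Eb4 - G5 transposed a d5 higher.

Db4: a fifth up reaches A, and 6 semitones makes it Abb4.
D#3: a fifth up reaches A, and 6 semitones makes it A3.
F4 up a diminished fifth is Cb5.
G#4 up a diminished fifth is D5.
A diminished fifth up from Eb4 gives Bbb4.
G5 up a diminished fifth is Db6.

Abb4 A3 Cb5 D5 Bbb4 Db6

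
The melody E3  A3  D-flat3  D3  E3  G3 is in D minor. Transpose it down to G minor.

A2 D3 Gb2 G2 A2 C3

From D down to G is a perfect fifth; apply that to each pitch.
E3 gives A2
A3 gives D3
Db3 gives Gb2
D3 gives G2
E3 gives A2
G3 gives C3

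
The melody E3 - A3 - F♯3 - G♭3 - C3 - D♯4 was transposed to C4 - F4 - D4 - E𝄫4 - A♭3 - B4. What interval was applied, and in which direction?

From E3 to C4 is 6 letter names — a sixth of some quality.
E3 to C4 is 8 semitones, which makes it a minor sixth; the second version is higher, so the direction is up.
Checking another pair — D#4 → B4 — gives the same interval.

up a minor sixth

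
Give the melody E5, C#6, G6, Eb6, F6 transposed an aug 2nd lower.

An augmented second down from E5 gives Db5.
An augmented second down from C#6 gives Bb5.
G6: a second down reaches F, and 3 semitones makes it Fb6.
Eb6: a second down reaches D, and 3 semitones makes it Dbb6.
F6 down an augmented second is Ebb6.

Db5 Bb5 Fb6 Dbb6 Ebb6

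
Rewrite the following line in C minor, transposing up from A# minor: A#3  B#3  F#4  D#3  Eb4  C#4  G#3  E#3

C4 D4 Ab4 F3 Gbb4 Eb4 Bb3 G3

A# minor to C minor up is a diminished third, so every note moves up by that interval.
A#3 → C4
B#3 → D4
F#4 → Ab4
D#3 → F3
Eb4 → Gbb4
C#4 → Eb4
G#3 → Bb3
E#3 → G3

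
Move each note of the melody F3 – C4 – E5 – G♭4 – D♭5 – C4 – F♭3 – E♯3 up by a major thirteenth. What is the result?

D5 A5 C#7 Eb6 Bb6 A5 Db5 C##5

F3 to D5
C4 to A5
E5 to C#7
Gb4 to Eb6
Db5 to Bb6
C4 to A5
Fb3 to Db5
E#3 to C##5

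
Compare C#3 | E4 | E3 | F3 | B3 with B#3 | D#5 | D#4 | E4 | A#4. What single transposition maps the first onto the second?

Take the first pair: C#3 → B#3. C to B spans 7 letter names, so the interval is some kind of seventh.
C#3 to B#3 is 11 semitones, which makes it a major seventh; the second version is higher, so the direction is up.
Checking another pair — B3 → A#4 — gives the same interval.

up a major seventh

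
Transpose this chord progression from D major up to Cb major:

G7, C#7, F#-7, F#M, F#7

D major up to Cb major is a diminished seventh; each chord root moves by that interval while the quality stays the same.
G7: root G up a diminished seventh → Fb, giving Fb7.
C#7: root C# up a diminished seventh → Bb, giving Bb7.
F#-7: root F# up a diminished seventh → Eb, giving Eb-7.
F#M: root F# up a diminished seventh → Eb, giving EbM.
F#7: root F# up a diminished seventh → Eb, giving Eb7.

Fb7 Bb7 Eb-7 EbM Eb7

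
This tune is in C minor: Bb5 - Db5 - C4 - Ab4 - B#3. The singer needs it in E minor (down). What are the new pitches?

D5 F4 E3 C4 D##3

From C down to E is a minor sixth; apply that to each pitch.
Bb5 becomes D5
Db5 becomes F4
C4 becomes E3
Ab4 becomes C4
B#3 becomes D##3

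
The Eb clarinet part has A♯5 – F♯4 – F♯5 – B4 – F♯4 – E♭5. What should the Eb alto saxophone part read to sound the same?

A#6 F#5 F#6 B5 F#5 Eb6

First find concert pitch: the Eb clarinet sounds a minor third above written, so A♯5 F♯4 F♯5 B4 F♯4 E♭5 sounds C#6 A4 A5 D5 A4 Gb5.
Then write for Eb alto saxophone: it sounds a major sixth below written, so the part must be a major sixth above concert.
C#6 → A#6
A4 → F#5
A5 → F#6
D5 → B5
A4 → F#5
Gb5 → Eb6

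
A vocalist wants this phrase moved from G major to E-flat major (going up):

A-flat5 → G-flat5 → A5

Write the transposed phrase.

From G up to E-flat is a minor sixth; apply that to each pitch.
Ab5 -> Fb6
Gb5 -> Ebb6
A5 -> F6

Fb6 Ebb6 F6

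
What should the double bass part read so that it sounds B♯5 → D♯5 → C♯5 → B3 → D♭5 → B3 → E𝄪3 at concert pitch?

B#6 D#6 C#6 B4 Db6 B4 E##4

Written C4 sounds as C3 on the double bass, so concert pitches are written a perfect octave up.
B#5 to B#6
D#5 to D#6
C#5 to C#6
B3 to B4
Db5 to Db6
B3 to B4
E##3 to E##4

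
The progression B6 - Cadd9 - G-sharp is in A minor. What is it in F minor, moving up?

A minor up to F minor is a minor sixth; each chord root moves by that interval while the quality stays the same.
B6: root B up a minor sixth → G, giving G6.
Cadd9: root C up a minor sixth → Ab, giving Abadd9.
G-sharp: root G-sharp up a minor sixth → E, giving E.

G6 Abadd9 E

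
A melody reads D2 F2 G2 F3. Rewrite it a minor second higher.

Eb2 Gb2 Ab2 Gb3

A minor second up from D2 gives Eb2.
A minor second up from F2 gives Gb2.
G2 up a minor second is Ab2.
F3 up a minor second is Gb3.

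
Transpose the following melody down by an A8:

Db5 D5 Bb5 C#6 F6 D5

An augmented octave down from Db5 gives Dbb4.
D5 down an augmented octave is Db4.
An augmented octave down from Bb5 gives Bbb4.
C#6 down an augmented octave is C5.
An augmented octave down from F6 gives Fb5.
D5: an octave down reaches D, and 13 semitones makes it Db4.

Dbb4 Db4 Bbb4 C5 Fb5 Db4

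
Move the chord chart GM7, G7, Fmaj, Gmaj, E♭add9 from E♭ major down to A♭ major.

CM7 C7 Bbmaj Cmaj Abadd9

E♭ major down to A♭ major is a perfect fifth; each chord root moves by that interval while the quality stays the same.
GM7: root G down a perfect fifth → C, giving CM7.
G7: root G down a perfect fifth → C, giving C7.
Fmaj: root F down a perfect fifth → Bb, giving Bbmaj.
Gmaj: root G down a perfect fifth → C, giving Cmaj.
E♭add9: root E♭ down a perfect fifth → Ab, giving Abadd9.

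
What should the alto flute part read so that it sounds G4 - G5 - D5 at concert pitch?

C5 C6 G5

Written C4 sounds as G3 on the alto flute, so concert pitches are written a perfect fourth up.
G4 gives C5
G5 gives C6
D5 gives G5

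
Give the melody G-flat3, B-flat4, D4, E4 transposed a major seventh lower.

A major seventh down from Gb3 gives Abb2.
Bb4: a seventh down reaches C, and 11 semitones makes it Cb4.
D4: a seventh down reaches E, and 11 semitones makes it Eb3.
E4 down a major seventh is F3.

Abb2 Cb4 Eb3 F3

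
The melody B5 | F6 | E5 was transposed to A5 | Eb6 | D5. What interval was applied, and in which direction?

down a major second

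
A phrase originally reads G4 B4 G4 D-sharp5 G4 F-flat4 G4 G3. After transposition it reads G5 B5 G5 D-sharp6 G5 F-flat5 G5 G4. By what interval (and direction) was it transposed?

From G4 to G5 is 8 letter names — an octave of some quality.
G4 to G5 is 12 semitones, which makes it a perfect octave; the second version is higher, so the direction is up.
Checking another pair — G3 → G4 — gives the same interval.

up a perfect octave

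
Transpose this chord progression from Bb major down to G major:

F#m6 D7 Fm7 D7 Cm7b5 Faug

D#m6 B7 Dm7 B7 Am7b5 Daug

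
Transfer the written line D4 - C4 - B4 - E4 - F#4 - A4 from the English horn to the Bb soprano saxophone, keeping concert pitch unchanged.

A3 G3 F#4 B3 C#4 E4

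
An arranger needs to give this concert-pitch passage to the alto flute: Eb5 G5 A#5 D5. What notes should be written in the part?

Ab5 C6 D#6 G5

The alto flute sounds a perfect fourth below written, so the written part must be a perfect fourth above concert — transpose each note up.
Eb5 → Ab5
G5 → C6
A#5 → D#6
D5 → G5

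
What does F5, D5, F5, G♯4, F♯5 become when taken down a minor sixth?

F5 → A4
D5 → F#4
F5 → A4
G#4 → B#3
F#5 → A#4

A4 F#4 A4 B#3 A#4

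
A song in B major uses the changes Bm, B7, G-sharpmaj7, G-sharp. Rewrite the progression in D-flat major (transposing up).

B major up to D-flat major is a diminished third; each chord root moves by that interval while the quality stays the same.
Bm: root B up a diminished third → Db, giving Dbm.
B7: root B up a diminished third → Db, giving Db7.
G-sharpmaj7: root G-sharp up a diminished third → Bb, giving Bbmaj7.
G-sharp: root G-sharp up a diminished third → Bb, giving Bb.

Dbm Db7 Bbmaj7 Bb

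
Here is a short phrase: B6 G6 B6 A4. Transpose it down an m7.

C#6 A5 C#6 B3

B6 to C#6
G6 to A5
B6 to C#6
A4 to B3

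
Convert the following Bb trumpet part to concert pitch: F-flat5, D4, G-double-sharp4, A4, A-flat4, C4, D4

Ebb5 C4 F##4 G4 Gb4 Bb3 C4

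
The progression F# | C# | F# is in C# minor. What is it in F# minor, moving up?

B F# B

C# minor up to F# minor is a perfect fourth; each chord root moves by that interval while the quality stays the same.
F#: root F# up a perfect fourth → B, giving B.
C#: root C# up a perfect fourth → F#, giving F#.
F#: root F# up a perfect fourth → B, giving B.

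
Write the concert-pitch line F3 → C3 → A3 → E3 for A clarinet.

The A clarinet sounds a minor third below written, so the written part must be a minor third above concert — transpose each note up.
F3 gives Ab3
C3 gives Eb3
A3 gives C4
E3 gives G3

Ab3 Eb3 C4 G3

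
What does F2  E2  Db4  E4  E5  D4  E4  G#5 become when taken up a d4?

Bbb2 Ab2 Gbb4 Ab4 Ab5 Gb4 Ab4 C6

F2 gives Bbb2
E2 gives Ab2
Db4 gives Gbb4
E4 gives Ab4
E5 gives Ab5
D4 gives Gb4
E4 gives Ab4
G#5 gives C6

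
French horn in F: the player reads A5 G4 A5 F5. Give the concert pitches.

Written C4 on the French horn in F sounds as F3, a perfect fifth lower; apply that shift to every note.
A5 → D5
G4 → C4
A5 → D5
F5 → Bb4

D5 C4 D5 Bb4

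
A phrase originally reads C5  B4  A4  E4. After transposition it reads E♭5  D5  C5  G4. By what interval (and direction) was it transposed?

up a minor third

From C5 to Eb5 is 3 letter names — a third of some quality.
C5 to Eb5 is 3 semitones, which makes it a minor third; the second version is higher, so the direction is up.
Checking another pair — E4 → G4 — gives the same interval.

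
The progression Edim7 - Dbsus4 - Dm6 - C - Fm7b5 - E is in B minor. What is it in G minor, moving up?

Cdim7 Bbbsus4 Bbm6 Ab Dbm7b5 C

B minor up to G minor is a minor sixth; each chord root moves by that interval while the quality stays the same.
Edim7: root E up a minor sixth → C, giving Cdim7.
Dbsus4: root Db up a minor sixth → Bbb, giving Bbbsus4.
Dm6: root D up a minor sixth → Bb, giving Bbm6.
C: root C up a minor sixth → Ab, giving Ab.
Fm7b5: root F up a minor sixth → Db, giving Dbm7b5.
E: root E up a minor sixth → C, giving C.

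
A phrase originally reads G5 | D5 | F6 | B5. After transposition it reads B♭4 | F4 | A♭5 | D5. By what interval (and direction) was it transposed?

Take the first pair: G5 → Bb4. G to B spans 6 letter names, so the interval is some kind of sixth.
Bb4 to G5 is 9 semitones, which makes it a major sixth; the second version is lower, so the direction is down.
Checking another pair — B5 → D5 — gives the same interval.

down a major sixth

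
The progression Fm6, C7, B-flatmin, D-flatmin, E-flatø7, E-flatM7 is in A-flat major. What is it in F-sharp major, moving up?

D#m6 A#7 G#min Bmin C#ø7 C#M7

A-flat major up to F-sharp major is an augmented sixth; each chord root moves by that interval while the quality stays the same.
Fm6: root F up an augmented sixth → D#, giving D#m6.
C7: root C up an augmented sixth → A#, giving A#7.
B-flatmin: root B-flat up an augmented sixth → G#, giving G#min.
D-flatmin: root D-flat up an augmented sixth → B, giving Bmin.
E-flatø7: root E-flat up an augmented sixth → C#, giving C#ø7.
E-flatM7: root E-flat up an augmented sixth → C#, giving C#M7.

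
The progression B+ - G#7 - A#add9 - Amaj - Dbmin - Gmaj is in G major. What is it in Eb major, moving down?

G+ E7 F#add9 Fmaj Bbbmin Ebmaj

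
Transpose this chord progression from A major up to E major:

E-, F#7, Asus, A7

B- C#7 Esus E7

A major up to E major is a perfect fifth; each chord root moves by that interval while the quality stays the same.
E-: root E up a perfect fifth → B, giving B-.
F#7: root F# up a perfect fifth → C#, giving C#7.
Asus: root A up a perfect fifth → E, giving Esus.
A7: root A up a perfect fifth → E, giving E7.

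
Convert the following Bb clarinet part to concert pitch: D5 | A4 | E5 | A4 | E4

C5 G4 D5 G4 D4

The Bb clarinet sounds a major second below written, so transpose each written note down a major second.
D5 gives C5
A4 gives G4
E5 gives D5
A4 gives G4
E4 gives D4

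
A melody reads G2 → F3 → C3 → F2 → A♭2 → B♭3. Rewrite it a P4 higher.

C3 Bb3 F3 Bb2 Db3 Eb4

G2 -> C3
F3 -> Bb3
C3 -> F3
F2 -> Bb2
Ab2 -> Db3
Bb3 -> Eb4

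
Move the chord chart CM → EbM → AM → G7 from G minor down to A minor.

G minor down to A minor is a minor seventh; each chord root moves by that interval while the quality stays the same.
CM: root C down a minor seventh → D, giving DM.
EbM: root Eb down a minor seventh → F, giving FM.
AM: root A down a minor seventh → B, giving BM.
G7: root G down a minor seventh → A, giving A7.

DM FM BM A7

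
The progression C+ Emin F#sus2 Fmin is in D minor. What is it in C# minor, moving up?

D minor up to C# minor is a major seventh; each chord root moves by that interval while the quality stays the same.
C+: root C up a major seventh → B, giving B+.
Emin: root E up a major seventh → D#, giving D#min.
F#sus2: root F# up a major seventh → E#, giving E#sus2.
Fmin: root F up a major seventh → E, giving Emin.

B+ D#min E#sus2 Emin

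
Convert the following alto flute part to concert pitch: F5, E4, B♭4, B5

C5 B3 F4 F#5

Written C4 on the alto flute sounds as G3, a perfect fourth lower; apply that shift to every note.
F5 becomes C5
E4 becomes B3
Bb4 becomes F4
B5 becomes F#5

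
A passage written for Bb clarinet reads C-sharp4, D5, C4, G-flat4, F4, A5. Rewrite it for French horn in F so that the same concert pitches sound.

F#4 G5 F4 Cb5 Bb4 D6

First find concert pitch: the Bb clarinet sounds a major second below written, so C-sharp4 D5 C4 G-flat4 F4 A5 sounds B3 C5 Bb3 Fb4 Eb4 G5.
Then write for French horn in F: it sounds a perfect fifth below written, so the part must be a perfect fifth above concert.
B3 → F#4
C5 → G5
Bb3 → F4
Fb4 → Cb5
Eb4 → Bb4
G5 → D6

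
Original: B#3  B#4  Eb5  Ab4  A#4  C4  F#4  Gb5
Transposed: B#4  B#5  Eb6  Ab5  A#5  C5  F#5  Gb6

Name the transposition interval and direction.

From B#3 to B#4 is 8 letter names — an octave of some quality.
B#3 to B#4 is 12 semitones, which makes it a perfect octave; the second version is higher, so the direction is up.
Checking another pair — Gb5 → Gb6 — gives the same interval.

up a perfect octave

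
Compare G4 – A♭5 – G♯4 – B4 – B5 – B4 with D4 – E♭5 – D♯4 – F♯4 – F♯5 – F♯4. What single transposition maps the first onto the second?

Take the first pair: G4 → D4. G to D spans 4 letter names, so the interval is some kind of fourth.
D4 to G4 is 5 semitones, which makes it a perfect fourth; the second version is lower, so the direction is down.
Checking another pair — B4 → F#4 — gives the same interval.

down a perfect fourth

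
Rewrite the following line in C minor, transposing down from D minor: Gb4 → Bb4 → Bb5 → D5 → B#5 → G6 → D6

Fb4 Ab4 Ab5 C5 A#5 F6 C6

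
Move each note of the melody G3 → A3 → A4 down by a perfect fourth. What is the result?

D3 E3 E4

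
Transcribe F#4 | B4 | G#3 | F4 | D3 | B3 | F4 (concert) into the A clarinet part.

A4 D5 B3 Ab4 F3 D4 Ab4

Written C4 sounds as A3 on the A clarinet, so concert pitches are written a minor third up.
F#4 -> A4
B4 -> D5
G#3 -> B3
F4 -> Ab4
D3 -> F3
B3 -> D4
F4 -> Ab4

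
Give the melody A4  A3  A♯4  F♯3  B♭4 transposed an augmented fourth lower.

Eb4 Eb3 E4 C3 Fb4

A4 to Eb4
A3 to Eb3
A#4 to E4
F#3 to C3
Bb4 to Fb4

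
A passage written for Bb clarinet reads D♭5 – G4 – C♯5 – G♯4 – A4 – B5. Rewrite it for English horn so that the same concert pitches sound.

Gb5 C5 F#5 C#5 D5 E6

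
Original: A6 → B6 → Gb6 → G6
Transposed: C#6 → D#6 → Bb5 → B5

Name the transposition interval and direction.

down a minor sixth

Take the first pair: A6 → C#6. A to C spans 6 letter names, so the interval is some kind of sixth.
C#6 to A6 is 8 semitones, which makes it a minor sixth; the second version is lower, so the direction is down.
Checking another pair — G6 → B5 — gives the same interval.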